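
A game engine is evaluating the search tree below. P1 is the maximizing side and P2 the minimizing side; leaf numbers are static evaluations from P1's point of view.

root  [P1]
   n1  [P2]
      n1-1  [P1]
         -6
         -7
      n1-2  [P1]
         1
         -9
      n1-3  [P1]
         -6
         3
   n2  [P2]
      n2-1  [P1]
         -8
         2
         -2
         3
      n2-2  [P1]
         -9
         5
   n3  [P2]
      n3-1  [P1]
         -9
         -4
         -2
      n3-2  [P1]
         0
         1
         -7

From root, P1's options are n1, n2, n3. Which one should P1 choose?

n1-1 (P1): max(-6, -7) = -6
n1-2 (P1): max(1, -9) = 1
n1-3 (P1): max(-6, 3) = 3
n1 (P2): min(-6, 1, 3) = -6
n2-1 (P1): max(-8, 2, -2, 3) = 3
n2-2 (P1): max(-9, 5) = 5
n2 (P2): min(3, 5) = 3
n3-1 (P1): max(-9, -4, -2) = -2
n3-2 (P1): max(0, 1, -7) = 1
n3 (P2): min(-2, 1) = -2
root (P1): max(-6, 3, -2) = 3
P1 at root wants the highest of {n1=-6, n2=3, n3=-2}, so chooses n2.

n2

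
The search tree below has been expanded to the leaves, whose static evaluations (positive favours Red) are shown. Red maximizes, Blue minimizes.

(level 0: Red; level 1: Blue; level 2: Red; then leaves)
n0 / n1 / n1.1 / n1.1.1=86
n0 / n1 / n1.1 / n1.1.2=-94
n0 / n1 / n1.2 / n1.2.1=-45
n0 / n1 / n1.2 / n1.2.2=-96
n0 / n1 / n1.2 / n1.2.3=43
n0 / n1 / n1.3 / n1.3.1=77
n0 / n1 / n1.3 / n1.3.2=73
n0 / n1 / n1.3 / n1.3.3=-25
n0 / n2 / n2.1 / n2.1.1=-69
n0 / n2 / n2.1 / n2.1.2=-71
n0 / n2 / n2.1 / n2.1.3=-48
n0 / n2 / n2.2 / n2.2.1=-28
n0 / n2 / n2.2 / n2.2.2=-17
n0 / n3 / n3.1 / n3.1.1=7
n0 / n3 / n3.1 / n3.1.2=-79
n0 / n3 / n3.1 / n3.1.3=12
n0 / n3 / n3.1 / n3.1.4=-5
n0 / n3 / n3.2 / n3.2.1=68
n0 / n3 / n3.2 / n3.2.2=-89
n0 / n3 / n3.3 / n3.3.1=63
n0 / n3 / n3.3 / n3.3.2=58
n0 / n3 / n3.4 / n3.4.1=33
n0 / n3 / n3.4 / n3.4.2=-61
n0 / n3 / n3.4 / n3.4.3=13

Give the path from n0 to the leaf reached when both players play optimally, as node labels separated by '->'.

n0 -> n1 -> n1.2 -> n1.2.3

n1.1 (Red): max(86, -94) = 86
n1.2 (Red): max(-45, -96, 43) = 43
n1.3 (Red): max(77, 73, -25) = 77
n1 (Blue): min(86, 43, 77) = 43
n2.1 (Red): max(-69, -71, -48) = -48
n2.2 (Red): max(-28, -17) = -17
n2 (Blue): min(-48, -17) = -48
n3.1 (Red): max(7, -79, 12, -5) = 12
n3.2 (Red): max(68, -89) = 68
n3.3 (Red): max(63, 58) = 63
n3.4 (Red): max(33, -61, 13) = 33
n3 (Blue): min(12, 68, 63, 33) = 12
n0 (Red): max(43, -48, 12) = 43
At n0, Red picks n1 (highest: 43).
At n1, Blue picks n1.2 (lowest: 43).
At n1.2, Red picks n1.2.3 (highest: 43).
Terminal value 43.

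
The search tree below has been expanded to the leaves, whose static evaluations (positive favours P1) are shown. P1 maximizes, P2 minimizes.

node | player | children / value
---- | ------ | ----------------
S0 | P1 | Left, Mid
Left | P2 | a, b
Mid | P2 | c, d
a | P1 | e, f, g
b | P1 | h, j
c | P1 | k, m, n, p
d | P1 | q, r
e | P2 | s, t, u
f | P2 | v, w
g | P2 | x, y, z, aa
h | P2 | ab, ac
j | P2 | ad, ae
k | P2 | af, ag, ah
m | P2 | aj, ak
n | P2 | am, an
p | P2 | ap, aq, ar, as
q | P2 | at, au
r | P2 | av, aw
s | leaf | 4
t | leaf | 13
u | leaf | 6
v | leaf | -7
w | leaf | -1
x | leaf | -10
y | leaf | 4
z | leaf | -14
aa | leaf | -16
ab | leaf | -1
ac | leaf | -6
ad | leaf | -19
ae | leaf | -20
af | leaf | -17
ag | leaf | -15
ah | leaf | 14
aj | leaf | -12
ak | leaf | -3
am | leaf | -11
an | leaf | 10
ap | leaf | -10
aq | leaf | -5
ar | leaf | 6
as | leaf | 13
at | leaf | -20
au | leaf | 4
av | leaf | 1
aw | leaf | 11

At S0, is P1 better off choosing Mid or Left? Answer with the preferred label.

k (P2): min(-17, -15, 14) = -17
m (P2): min(-12, -3) = -12
n (P2): min(-11, 10) = -11
p (P2): min(-10, -5, 6, 13) = -10
c (P1): max(-17, -12, -11, -10) = -10
q (P2): min(-20, 4) = -20
r (P2): min(1, 11) = 1
d (P1): max(-20, 1) = 1
Mid (P2): min(-10, 1) = -10
e (P2): min(4, 13, 6) = 4
f (P2): min(-7, -1) = -7
g (P2): min(-10, 4, -14, -16) = -16
a (P1): max(4, -7, -16) = 4
h (P2): min(-1, -6) = -6
j (P2): min(-19, -20) = -20
b (P1): max(-6, -20) = -6
Left (P2): min(4, -6) = -6
P1 prefers the higher value; Mid=-10, Left=-6. Left is better since -6 > -10.

Left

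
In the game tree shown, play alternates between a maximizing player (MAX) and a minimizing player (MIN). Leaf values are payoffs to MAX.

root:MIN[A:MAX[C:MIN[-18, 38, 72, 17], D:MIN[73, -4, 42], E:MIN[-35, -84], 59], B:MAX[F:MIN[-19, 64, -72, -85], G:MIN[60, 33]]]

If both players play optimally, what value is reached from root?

33

C (MIN): min(-18, 38, 72, 17) = -18
D (MIN): min(73, -4, 42) = -4
E (MIN): min(-35, -84) = -84
A (MAX): max(-18, -4, -84, 59) = 59
F (MIN): min(-19, 64, -72, -85) = -85
G (MIN): min(60, 33) = 33
B (MAX): max(-85, 33) = 33
root (MIN): min(59, 33) = 33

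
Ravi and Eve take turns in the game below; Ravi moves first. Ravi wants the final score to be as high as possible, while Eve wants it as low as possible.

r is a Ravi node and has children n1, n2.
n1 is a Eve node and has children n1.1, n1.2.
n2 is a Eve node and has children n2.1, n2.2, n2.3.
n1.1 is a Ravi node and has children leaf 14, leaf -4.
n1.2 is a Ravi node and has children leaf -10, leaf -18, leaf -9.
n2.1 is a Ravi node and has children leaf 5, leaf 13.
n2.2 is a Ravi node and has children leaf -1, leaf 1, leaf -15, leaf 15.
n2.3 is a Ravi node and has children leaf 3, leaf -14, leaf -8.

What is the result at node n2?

3

n2.1 (Ravi): max(5, 13) = 13
n2.2 (Ravi): max(-1, 1, -15, 15) = 15
n2.3 (Ravi): max(3, -14, -8) = 3
n2 (Eve): min(13, 15, 3) = 3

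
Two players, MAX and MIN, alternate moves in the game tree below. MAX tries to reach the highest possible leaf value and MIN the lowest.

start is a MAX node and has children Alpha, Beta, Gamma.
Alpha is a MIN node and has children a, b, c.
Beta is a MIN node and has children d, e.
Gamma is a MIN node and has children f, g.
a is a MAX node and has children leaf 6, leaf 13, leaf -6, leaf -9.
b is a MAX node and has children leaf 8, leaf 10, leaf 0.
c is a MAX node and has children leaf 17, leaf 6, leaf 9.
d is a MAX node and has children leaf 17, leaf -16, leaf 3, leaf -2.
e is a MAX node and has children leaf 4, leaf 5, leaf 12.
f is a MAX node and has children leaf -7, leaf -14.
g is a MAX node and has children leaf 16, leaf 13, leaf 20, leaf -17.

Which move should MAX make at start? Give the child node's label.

Beta

a (MAX): max(6, 13, -6, -9) = 13
b (MAX): max(8, 10, 0) = 10
c (MAX): max(17, 6, 9) = 17
Alpha (MIN): min(13, 10, 17) = 10
d (MAX): max(17, -16, 3, -2) = 17
e (MAX): max(4, 5, 12) = 12
Beta (MIN): min(17, 12) = 12
f (MAX): max(-7, -14) = -7
g (MAX): max(16, 13, 20, -17) = 20
Gamma (MIN): min(-7, 20) = -7
start (MAX): max(10, 12, -7) = 12
MAX at start wants the highest of {Alpha=10, Beta=12, Gamma=-7}, so chooses Beta.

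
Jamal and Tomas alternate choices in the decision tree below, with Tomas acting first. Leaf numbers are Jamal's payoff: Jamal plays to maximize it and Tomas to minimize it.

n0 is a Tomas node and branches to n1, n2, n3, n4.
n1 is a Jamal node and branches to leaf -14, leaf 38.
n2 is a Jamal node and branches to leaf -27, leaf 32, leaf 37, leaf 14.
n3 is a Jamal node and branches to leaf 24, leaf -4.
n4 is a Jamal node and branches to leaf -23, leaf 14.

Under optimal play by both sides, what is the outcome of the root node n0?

14

n1 (Jamal): max(-14, 38) = 38
n2 (Jamal): max(-27, 32, 37, 14) = 37
n3 (Jamal): max(24, -4) = 24
n4 (Jamal): max(-23, 14) = 14
n0 (Tomas): min(38, 37, 24, 14) = 14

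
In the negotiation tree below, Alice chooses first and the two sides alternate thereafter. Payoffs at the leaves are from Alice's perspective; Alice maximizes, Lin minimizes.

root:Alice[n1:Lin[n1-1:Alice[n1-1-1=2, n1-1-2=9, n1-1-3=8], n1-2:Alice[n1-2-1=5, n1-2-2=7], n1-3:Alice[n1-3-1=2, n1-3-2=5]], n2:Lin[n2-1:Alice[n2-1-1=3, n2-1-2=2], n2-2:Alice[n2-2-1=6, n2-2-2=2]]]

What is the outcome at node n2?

3

n2-1 (Alice): max(3, 2) = 3
n2-2 (Alice): max(6, 2) = 6
n2 (Lin): min(3, 6) = 3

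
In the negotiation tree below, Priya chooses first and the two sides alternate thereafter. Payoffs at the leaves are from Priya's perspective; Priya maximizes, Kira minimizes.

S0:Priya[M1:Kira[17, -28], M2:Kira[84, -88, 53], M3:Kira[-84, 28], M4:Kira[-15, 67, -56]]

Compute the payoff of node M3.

-84

M3 (Kira): min(-84, 28) = -84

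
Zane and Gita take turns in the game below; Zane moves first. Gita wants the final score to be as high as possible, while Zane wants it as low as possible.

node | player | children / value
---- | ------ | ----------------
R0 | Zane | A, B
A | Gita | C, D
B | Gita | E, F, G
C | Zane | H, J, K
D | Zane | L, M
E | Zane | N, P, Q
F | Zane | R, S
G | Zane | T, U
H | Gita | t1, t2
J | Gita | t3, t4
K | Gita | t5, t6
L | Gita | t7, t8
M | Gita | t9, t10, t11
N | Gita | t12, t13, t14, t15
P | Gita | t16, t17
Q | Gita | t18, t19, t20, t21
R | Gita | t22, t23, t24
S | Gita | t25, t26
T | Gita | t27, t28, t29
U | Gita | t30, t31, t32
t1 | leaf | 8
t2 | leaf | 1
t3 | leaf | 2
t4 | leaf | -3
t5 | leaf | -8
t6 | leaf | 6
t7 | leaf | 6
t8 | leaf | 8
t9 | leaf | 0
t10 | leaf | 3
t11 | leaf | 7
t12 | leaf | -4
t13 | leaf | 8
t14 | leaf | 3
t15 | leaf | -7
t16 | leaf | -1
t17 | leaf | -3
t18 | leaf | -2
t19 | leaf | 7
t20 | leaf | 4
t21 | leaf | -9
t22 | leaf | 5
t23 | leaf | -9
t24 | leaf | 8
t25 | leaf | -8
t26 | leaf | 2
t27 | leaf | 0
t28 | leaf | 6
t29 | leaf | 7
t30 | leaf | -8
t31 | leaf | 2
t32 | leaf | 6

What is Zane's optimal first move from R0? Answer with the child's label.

H (Gita): max(8, 1) = 8
J (Gita): max(2, -3) = 2
K (Gita): max(-8, 6) = 6
C (Zane): min(8, 2, 6) = 2
L (Gita): max(6, 8) = 8
M (Gita): max(0, 3, 7) = 7
D (Zane): min(8, 7) = 7
A (Gita): max(2, 7) = 7
N (Gita): max(-4, 8, 3, -7) = 8
P (Gita): max(-1, -3) = -1
Q (Gita): max(-2, 7, 4, -9) = 7
E (Zane): min(8, -1, 7) = -1
R (Gita): max(5, -9, 8) = 8
S (Gita): max(-8, 2) = 2
F (Zane): min(8, 2) = 2
T (Gita): max(0, 6, 7) = 7
U (Gita): max(-8, 2, 6) = 6
G (Zane): min(7, 6) = 6
B (Gita): max(-1, 2, 6) = 6
R0 (Zane): min(7, 6) = 6
Zane at R0 wants the lowest of {A=7, B=6}, so chooses B.

B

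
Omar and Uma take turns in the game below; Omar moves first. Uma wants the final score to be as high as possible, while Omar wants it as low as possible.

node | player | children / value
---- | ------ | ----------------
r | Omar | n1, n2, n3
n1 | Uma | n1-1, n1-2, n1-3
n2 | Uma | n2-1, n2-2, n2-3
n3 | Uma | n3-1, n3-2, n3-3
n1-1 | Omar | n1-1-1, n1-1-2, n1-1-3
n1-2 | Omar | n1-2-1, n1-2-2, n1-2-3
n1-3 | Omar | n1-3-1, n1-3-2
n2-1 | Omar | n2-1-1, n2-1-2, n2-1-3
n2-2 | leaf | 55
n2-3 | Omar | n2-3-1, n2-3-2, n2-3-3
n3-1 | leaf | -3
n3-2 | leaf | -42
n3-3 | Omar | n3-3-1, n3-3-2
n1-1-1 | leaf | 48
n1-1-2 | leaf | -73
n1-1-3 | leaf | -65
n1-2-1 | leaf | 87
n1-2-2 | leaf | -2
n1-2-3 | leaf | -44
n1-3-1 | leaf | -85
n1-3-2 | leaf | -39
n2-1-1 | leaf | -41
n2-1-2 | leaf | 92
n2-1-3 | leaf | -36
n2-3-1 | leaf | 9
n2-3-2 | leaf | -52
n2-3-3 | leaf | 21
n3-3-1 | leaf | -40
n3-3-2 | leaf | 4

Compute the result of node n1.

-44

n1-1 (Omar): min(48, -73, -65) = -73
n1-2 (Omar): min(87, -2, -44) = -44
n1-3 (Omar): min(-85, -39) = -85
n1 (Uma): max(-73, -44, -85) = -44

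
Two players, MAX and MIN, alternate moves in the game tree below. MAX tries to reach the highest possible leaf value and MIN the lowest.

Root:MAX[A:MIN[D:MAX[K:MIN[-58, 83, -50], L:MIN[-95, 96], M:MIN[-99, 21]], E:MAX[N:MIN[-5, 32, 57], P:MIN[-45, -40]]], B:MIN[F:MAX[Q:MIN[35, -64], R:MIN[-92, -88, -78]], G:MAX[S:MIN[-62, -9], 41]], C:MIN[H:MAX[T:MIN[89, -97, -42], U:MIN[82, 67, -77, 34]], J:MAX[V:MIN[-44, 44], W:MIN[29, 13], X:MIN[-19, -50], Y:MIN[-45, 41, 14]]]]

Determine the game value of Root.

K (MIN): min(-58, 83, -50) = -58
L (MIN): min(-95, 96) = -95
M (MIN): min(-99, 21) = -99
D (MAX): max(-58, -95, -99) = -58
N (MIN): min(-5, 32, 57) = -5
P (MIN): min(-45, -40) = -45
E (MAX): max(-5, -45) = -5
A (MIN): min(-58, -5) = -58
Q (MIN): min(35, -64) = -64
R (MIN): min(-92, -88, -78) = -92
F (MAX): max(-64, -92) = -64
S (MIN): min(-62, -9) = -62
G (MAX): max(-62, 41) = 41
B (MIN): min(-64, 41) = -64
T (MIN): min(89, -97, -42) = -97
U (MIN): min(82, 67, -77, 34) = -77
H (MAX): max(-97, -77) = -77
V (MIN): min(-44, 44) = -44
W (MIN): min(29, 13) = 13
X (MIN): min(-19, -50) = -50
Y (MIN): min(-45, 41, 14) = -45
J (MAX): max(-44, 13, -50, -45) = 13
C (MIN): min(-77, 13) = -77
Root (MAX): max(-58, -64, -77) = -58

-58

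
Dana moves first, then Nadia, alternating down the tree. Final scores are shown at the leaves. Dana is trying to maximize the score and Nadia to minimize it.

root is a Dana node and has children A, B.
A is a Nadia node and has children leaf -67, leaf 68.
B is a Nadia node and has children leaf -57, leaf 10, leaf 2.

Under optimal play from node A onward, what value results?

-67

A (Nadia): min(-67, 68) = -67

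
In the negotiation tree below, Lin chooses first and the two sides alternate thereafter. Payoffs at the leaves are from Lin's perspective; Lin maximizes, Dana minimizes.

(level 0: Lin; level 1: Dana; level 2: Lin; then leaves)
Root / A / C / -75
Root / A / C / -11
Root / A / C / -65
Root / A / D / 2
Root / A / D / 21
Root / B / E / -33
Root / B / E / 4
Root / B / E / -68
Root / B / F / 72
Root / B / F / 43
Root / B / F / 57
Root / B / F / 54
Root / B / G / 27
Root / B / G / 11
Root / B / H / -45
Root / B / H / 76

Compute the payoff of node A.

-11

C (Lin): max(-75, -11, -65) = -11
D (Lin): max(2, 21) = 21
A (Dana): min(-11, 21) = -11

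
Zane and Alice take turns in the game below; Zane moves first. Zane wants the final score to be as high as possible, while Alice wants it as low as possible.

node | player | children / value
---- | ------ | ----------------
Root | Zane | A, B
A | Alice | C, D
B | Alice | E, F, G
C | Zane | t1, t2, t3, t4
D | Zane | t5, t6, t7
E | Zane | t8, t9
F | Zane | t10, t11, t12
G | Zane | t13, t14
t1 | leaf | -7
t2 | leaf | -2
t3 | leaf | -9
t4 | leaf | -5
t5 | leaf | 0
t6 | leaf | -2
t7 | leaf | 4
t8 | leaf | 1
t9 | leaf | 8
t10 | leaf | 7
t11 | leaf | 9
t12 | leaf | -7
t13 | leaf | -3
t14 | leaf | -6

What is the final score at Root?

C (Zane): max(-7, -2, -9, -5) = -2
D (Zane): max(0, -2, 4) = 4
A (Alice): min(-2, 4) = -2
E (Zane): max(1, 8) = 8
F (Zane): max(7, 9, -7) = 9
G (Zane): max(-3, -6) = -3
B (Alice): min(8, 9, -3) = -3
Root (Zane): max(-2, -3) = -2

-2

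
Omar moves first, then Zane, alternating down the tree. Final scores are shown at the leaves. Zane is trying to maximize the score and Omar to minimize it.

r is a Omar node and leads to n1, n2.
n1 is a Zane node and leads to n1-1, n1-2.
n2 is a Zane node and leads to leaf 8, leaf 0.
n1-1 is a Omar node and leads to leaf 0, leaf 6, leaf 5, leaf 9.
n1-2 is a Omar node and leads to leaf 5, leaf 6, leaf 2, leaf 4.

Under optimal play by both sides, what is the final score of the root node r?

2

n1-1 (Omar): min(0, 6, 5, 9) = 0
n1-2 (Omar): min(5, 6, 2, 4) = 2
n1 (Zane): max(0, 2) = 2
n2 (Zane): max(8, 0) = 8
r (Omar): min(2, 8) = 2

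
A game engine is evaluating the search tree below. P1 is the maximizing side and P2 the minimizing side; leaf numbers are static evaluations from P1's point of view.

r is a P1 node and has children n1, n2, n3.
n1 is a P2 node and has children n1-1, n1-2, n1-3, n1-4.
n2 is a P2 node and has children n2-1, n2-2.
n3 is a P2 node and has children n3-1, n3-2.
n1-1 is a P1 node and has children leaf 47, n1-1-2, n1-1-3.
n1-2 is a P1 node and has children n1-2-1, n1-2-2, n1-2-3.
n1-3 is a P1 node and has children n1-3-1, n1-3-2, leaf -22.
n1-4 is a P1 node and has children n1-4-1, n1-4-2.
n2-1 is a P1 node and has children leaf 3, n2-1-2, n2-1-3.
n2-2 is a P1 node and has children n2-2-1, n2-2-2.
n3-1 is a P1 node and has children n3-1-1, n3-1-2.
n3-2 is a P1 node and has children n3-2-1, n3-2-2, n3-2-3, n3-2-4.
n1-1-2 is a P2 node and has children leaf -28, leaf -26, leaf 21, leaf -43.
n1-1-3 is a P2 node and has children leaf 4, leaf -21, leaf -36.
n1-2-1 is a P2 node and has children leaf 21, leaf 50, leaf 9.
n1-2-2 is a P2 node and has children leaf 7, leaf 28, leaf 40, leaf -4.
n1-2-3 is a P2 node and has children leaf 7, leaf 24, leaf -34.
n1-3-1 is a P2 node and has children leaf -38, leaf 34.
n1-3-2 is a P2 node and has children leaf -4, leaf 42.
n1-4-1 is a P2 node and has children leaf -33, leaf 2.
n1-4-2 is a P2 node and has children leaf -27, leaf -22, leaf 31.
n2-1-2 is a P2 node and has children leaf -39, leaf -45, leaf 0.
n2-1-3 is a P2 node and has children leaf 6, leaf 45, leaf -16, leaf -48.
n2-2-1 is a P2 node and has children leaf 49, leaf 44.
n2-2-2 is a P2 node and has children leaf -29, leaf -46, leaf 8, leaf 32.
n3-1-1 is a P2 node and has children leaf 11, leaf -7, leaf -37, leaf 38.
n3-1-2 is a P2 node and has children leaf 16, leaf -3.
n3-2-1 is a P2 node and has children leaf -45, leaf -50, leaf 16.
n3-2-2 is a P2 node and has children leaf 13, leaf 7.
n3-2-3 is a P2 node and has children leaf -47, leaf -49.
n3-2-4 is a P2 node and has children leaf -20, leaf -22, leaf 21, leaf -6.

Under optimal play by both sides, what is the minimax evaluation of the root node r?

n1-1-2 (P2): min(-28, -26, 21, -43) = -43
n1-1-3 (P2): min(4, -21, -36) = -36
n1-1 (P1): max(47, -43, -36) = 47
n1-2-1 (P2): min(21, 50, 9) = 9
n1-2-2 (P2): min(7, 28, 40, -4) = -4
n1-2-3 (P2): min(7, 24, -34) = -34
n1-2 (P1): max(9, -4, -34) = 9
n1-3-1 (P2): min(-38, 34) = -38
n1-3-2 (P2): min(-4, 42) = -4
n1-3 (P1): max(-38, -4, -22) = -4
n1-4-1 (P2): min(-33, 2) = -33
n1-4-2 (P2): min(-27, -22, 31) = -27
n1-4 (P1): max(-33, -27) = -27
n1 (P2): min(47, 9, -4, -27) = -27
n2-1-2 (P2): min(-39, -45, 0) = -45
n2-1-3 (P2): min(6, 45, -16, -48) = -48
n2-1 (P1): max(3, -45, -48) = 3
n2-2-1 (P2): min(49, 44) = 44
n2-2-2 (P2): min(-29, -46, 8, 32) = -46
n2-2 (P1): max(44, -46) = 44
n2 (P2): min(3, 44) = 3
n3-1-1 (P2): min(11, -7, -37, 38) = -37
n3-1-2 (P2): min(16, -3) = -3
n3-1 (P1): max(-37, -3) = -3
n3-2-1 (P2): min(-45, -50, 16) = -50
n3-2-2 (P2): min(13, 7) = 7
n3-2-3 (P2): min(-47, -49) = -49
n3-2-4 (P2): min(-20, -22, 21, -6) = -22
n3-2 (P1): max(-50, 7, -49, -22) = 7
n3 (P2): min(-3, 7) = -3
r (P1): max(-27, 3, -3) = 3

3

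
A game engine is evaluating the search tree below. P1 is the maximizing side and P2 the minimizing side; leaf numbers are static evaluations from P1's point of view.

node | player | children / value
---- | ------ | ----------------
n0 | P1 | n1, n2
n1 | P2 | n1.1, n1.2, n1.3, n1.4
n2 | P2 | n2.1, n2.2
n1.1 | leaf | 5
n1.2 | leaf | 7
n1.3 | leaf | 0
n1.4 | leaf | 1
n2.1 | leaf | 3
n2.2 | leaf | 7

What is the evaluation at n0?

n1 (P2): min(5, 7, 0, 1) = 0
n2 (P2): min(3, 7) = 3
n0 (P1): max(0, 3) = 3

3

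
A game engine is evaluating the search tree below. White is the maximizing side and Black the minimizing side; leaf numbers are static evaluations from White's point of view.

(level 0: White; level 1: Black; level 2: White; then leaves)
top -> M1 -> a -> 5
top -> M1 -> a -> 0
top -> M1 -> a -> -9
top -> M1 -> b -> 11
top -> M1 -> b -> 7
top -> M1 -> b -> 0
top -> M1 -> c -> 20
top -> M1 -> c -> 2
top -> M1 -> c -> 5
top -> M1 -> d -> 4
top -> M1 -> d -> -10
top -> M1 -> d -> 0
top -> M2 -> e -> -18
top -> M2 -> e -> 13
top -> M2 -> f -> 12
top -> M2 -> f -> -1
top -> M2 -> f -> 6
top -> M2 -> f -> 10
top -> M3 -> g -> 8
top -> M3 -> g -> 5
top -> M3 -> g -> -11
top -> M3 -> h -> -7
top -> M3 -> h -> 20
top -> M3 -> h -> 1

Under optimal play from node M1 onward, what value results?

4

a (White): max(5, 0, -9) = 5
b (White): max(11, 7, 0) = 11
c (White): max(20, 2, 5) = 20
d (White): max(4, -10, 0) = 4
M1 (Black): min(5, 11, 20, 4) = 4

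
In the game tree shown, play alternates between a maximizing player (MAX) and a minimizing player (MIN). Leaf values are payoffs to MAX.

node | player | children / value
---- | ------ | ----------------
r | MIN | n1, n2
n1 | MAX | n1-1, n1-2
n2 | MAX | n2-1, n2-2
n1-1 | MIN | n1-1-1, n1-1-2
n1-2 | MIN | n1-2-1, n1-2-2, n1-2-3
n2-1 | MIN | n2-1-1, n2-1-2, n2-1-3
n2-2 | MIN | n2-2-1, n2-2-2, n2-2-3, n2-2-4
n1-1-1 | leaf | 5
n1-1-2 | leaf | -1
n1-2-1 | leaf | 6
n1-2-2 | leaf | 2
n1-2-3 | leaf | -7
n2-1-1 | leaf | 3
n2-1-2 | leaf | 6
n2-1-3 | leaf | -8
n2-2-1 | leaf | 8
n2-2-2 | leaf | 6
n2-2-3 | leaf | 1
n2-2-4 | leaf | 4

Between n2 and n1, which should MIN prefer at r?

n1

n2-1 (MIN): min(3, 6, -8) = -8
n2-2 (MIN): min(8, 6, 1, 4) = 1
n2 (MAX): max(-8, 1) = 1
n1-1 (MIN): min(5, -1) = -1
n1-2 (MIN): min(6, 2, -7) = -7
n1 (MAX): max(-1, -7) = -1
MIN prefers the lower value; n2=1, n1=-1. n1 is better since -1 < 1.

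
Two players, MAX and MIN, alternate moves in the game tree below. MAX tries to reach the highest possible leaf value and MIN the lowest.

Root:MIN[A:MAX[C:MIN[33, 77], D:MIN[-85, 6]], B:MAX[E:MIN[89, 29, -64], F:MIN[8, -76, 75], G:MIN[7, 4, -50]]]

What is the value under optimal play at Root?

C (MIN): min(33, 77) = 33
D (MIN): min(-85, 6) = -85
A (MAX): max(33, -85) = 33
E (MIN): min(89, 29, -64) = -64
F (MIN): min(8, -76, 75) = -76
G (MIN): min(7, 4, -50) = -50
B (MAX): max(-64, -76, -50) = -50
Root (MIN): min(33, -50) = -50

-50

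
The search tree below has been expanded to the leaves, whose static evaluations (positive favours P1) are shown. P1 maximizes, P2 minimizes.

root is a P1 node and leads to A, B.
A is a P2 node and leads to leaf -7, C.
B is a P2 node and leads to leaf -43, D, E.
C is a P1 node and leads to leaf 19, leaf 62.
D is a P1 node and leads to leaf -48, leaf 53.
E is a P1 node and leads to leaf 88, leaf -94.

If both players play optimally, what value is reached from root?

C (P1): max(19, 62) = 62
A (P2): min(-7, 62) = -7
D (P1): max(-48, 53) = 53
E (P1): max(88, -94) = 88
B (P2): min(-43, 53, 88) = -43
root (P1): max(-7, -43) = -7

-7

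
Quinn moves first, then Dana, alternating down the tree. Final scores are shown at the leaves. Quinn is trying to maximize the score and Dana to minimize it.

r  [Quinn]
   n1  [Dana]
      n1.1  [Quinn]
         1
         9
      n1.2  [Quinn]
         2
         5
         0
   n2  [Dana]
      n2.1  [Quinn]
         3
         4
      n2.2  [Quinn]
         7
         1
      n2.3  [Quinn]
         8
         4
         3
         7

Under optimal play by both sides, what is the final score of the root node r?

n1.1 (Quinn): max(1, 9) = 9
n1.2 (Quinn): max(2, 5, 0) = 5
n1 (Dana): min(9, 5) = 5
n2.1 (Quinn): max(3, 4) = 4
n2.2 (Quinn): max(7, 1) = 7
n2.3 (Quinn): max(8, 4, 3, 7) = 8
n2 (Dana): min(4, 7, 8) = 4
r (Quinn): max(5, 4) = 5

5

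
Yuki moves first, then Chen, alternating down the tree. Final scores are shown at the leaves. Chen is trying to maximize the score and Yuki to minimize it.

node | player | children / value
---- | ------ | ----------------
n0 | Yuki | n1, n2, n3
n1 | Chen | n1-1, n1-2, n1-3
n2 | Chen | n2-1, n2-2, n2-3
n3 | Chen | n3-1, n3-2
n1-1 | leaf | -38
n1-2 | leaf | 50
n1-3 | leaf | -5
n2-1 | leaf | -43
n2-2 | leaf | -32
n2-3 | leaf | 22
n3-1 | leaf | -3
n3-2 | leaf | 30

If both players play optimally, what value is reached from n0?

22

n1 (Chen): max(-38, 50, -5) = 50
n2 (Chen): max(-43, -32, 22) = 22
n3 (Chen): max(-3, 30) = 30
n0 (Yuki): min(50, 22, 30) = 22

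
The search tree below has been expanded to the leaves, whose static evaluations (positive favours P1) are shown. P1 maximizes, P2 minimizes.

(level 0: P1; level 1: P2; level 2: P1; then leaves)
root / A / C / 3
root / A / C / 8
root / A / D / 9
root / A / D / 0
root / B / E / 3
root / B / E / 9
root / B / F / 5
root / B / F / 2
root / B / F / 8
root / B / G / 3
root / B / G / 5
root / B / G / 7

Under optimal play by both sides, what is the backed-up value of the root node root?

C (P1): max(3, 8) = 8
D (P1): max(9, 0) = 9
A (P2): min(8, 9) = 8
E (P1): max(3, 9) = 9
F (P1): max(5, 2, 8) = 8
G (P1): max(3, 5, 7) = 7
B (P2): min(9, 8, 7) = 7
root (P1): max(8, 7) = 8

8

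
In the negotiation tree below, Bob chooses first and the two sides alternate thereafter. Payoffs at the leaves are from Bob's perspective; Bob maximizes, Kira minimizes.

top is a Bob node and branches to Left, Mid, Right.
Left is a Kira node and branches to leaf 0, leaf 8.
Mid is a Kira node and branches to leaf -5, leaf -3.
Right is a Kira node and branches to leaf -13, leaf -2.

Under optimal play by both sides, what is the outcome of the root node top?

Left (Kira): min(0, 8) = 0
Mid (Kira): min(-5, -3) = -5
Right (Kira): min(-13, -2) = -13
top (Bob): max(0, -5, -13) = 0

0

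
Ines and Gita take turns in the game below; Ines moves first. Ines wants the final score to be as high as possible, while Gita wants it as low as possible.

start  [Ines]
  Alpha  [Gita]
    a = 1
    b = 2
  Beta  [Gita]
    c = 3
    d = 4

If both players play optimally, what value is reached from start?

3

Alpha (Gita): min(1, 2) = 1
Beta (Gita): min(3, 4) = 3
start (Ines): max(1, 3) = 3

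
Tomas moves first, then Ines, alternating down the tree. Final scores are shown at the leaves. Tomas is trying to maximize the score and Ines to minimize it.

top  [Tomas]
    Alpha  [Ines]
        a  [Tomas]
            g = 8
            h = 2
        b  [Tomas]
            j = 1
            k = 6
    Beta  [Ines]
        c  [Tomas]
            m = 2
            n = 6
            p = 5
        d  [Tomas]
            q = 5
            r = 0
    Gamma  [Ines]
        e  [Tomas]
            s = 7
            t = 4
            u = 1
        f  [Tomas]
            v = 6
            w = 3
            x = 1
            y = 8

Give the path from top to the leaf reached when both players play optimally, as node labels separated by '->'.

a (Tomas): max(8, 2) = 8
b (Tomas): max(1, 6) = 6
Alpha (Ines): min(8, 6) = 6
c (Tomas): max(2, 6, 5) = 6
d (Tomas): max(5, 0) = 5
Beta (Ines): min(6, 5) = 5
e (Tomas): max(7, 4, 1) = 7
f (Tomas): max(6, 3, 1, 8) = 8
Gamma (Ines): min(7, 8) = 7
top (Tomas): max(6, 5, 7) = 7
At top, Tomas picks Gamma (highest: 7).
At Gamma, Ines picks e (lowest: 7).
At e, Tomas picks s (highest: 7).
Terminal value 7.

top -> Gamma -> e -> s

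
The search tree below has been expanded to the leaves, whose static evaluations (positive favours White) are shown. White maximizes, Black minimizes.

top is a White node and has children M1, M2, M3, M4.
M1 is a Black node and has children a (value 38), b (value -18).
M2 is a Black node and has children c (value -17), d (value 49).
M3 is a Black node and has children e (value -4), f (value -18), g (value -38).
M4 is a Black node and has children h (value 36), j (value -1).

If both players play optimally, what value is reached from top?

-1

M1 (Black): min(38, -18) = -18
M2 (Black): min(-17, 49) = -17
M3 (Black): min(-4, -18, -38) = -38
M4 (Black): min(36, -1) = -1
top (White): max(-18, -17, -38, -1) = -1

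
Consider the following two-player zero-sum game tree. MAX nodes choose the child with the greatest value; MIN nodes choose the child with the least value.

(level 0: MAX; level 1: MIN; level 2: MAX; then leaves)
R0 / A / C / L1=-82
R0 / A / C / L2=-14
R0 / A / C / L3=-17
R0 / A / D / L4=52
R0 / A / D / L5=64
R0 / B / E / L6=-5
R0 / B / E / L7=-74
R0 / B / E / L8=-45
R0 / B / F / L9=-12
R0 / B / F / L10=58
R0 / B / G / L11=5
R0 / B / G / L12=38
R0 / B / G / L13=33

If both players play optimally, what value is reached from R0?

-5

C (MAX): max(-82, -14, -17) = -14
D (MAX): max(52, 64) = 64
A (MIN): min(-14, 64) = -14
E (MAX): max(-5, -74, -45) = -5
F (MAX): max(-12, 58) = 58
G (MAX): max(5, 38, 33) = 38
B (MIN): min(-5, 58, 38) = -5
R0 (MAX): max(-14, -5) = -5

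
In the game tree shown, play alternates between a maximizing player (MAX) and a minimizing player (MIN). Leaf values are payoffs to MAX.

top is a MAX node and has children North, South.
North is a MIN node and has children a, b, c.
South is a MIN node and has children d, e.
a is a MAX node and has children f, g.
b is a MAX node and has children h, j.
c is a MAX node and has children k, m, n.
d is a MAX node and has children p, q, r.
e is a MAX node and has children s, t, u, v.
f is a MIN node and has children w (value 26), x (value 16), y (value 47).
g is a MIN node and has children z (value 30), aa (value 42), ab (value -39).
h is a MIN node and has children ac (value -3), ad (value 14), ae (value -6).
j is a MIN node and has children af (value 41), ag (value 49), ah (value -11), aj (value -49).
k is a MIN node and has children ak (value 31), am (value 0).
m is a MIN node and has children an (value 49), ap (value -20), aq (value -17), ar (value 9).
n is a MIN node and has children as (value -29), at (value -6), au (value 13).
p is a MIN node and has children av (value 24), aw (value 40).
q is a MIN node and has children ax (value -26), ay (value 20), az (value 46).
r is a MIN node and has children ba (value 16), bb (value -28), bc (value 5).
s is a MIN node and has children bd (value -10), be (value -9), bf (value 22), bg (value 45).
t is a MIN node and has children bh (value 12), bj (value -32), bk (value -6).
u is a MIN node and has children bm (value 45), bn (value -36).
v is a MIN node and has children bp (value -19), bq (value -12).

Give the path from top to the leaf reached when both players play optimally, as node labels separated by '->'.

f (MIN): min(26, 16, 47) = 16
g (MIN): min(30, 42, -39) = -39
a (MAX): max(16, -39) = 16
h (MIN): min(-3, 14, -6) = -6
j (MIN): min(41, 49, -11, -49) = -49
b (MAX): max(-6, -49) = -6
k (MIN): min(31, 0) = 0
m (MIN): min(49, -20, -17, 9) = -20
n (MIN): min(-29, -6, 13) = -29
c (MAX): max(0, -20, -29) = 0
North (MIN): min(16, -6, 0) = -6
p (MIN): min(24, 40) = 24
q (MIN): min(-26, 20, 46) = -26
r (MIN): min(16, -28, 5) = -28
d (MAX): max(24, -26, -28) = 24
s (MIN): min(-10, -9, 22, 45) = -10
t (MIN): min(12, -32, -6) = -32
u (MIN): min(45, -36) = -36
v (MIN): min(-19, -12) = -19
e (MAX): max(-10, -32, -36, -19) = -10
South (MIN): min(24, -10) = -10
top (MAX): max(-6, -10) = -6
At top, MAX picks North (highest: -6).
At North, MIN picks b (lowest: -6).
At b, MAX picks h (highest: -6).
At h, MIN picks ae (lowest: -6).
Terminal value -6.

top -> North -> b -> h -> ae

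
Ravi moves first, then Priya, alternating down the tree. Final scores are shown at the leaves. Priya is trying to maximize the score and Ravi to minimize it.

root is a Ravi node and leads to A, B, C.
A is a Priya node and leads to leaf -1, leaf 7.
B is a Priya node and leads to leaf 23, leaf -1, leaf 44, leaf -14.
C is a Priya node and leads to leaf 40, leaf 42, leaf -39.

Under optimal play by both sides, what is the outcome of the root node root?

7

A (Priya): max(-1, 7) = 7
B (Priya): max(23, -1, 44, -14) = 44
C (Priya): max(40, 42, -39) = 42
root (Ravi): min(7, 44, 42) = 7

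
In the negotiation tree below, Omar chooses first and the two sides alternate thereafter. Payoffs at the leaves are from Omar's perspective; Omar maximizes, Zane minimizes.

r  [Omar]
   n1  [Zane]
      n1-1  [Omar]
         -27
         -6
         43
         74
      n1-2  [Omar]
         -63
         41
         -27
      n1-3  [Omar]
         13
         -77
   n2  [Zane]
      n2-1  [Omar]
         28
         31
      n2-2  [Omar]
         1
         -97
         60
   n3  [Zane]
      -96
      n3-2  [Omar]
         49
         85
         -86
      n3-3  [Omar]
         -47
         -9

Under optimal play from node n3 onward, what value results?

-96

n3-2 (Omar): max(49, 85, -86) = 85
n3-3 (Omar): max(-47, -9) = -9
n3 (Zane): min(-96, 85, -9) = -96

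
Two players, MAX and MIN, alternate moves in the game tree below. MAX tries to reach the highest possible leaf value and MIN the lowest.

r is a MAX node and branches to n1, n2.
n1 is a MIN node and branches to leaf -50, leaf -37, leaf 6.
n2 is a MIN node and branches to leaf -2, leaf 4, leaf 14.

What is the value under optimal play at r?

n1 (MIN): min(-50, -37, 6) = -50
n2 (MIN): min(-2, 4, 14) = -2
r (MAX): max(-50, -2) = -2

-2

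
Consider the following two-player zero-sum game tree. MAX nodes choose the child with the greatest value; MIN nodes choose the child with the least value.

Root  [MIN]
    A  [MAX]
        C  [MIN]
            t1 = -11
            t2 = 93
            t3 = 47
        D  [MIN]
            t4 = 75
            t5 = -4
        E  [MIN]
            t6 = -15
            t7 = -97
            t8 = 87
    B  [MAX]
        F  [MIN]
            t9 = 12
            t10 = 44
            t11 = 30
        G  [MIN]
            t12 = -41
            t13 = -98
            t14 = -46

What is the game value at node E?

-97

E (MIN): min(-15, -97, 87) = -97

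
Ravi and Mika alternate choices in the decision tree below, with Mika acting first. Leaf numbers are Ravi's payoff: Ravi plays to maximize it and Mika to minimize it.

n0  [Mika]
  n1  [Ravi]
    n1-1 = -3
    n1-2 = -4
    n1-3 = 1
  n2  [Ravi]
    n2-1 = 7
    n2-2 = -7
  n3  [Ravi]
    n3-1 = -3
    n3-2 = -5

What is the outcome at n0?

-3

n1 (Ravi): max(-3, -4, 1) = 1
n2 (Ravi): max(7, -7) = 7
n3 (Ravi): max(-3, -5) = -3
n0 (Mika): min(1, 7, -3) = -3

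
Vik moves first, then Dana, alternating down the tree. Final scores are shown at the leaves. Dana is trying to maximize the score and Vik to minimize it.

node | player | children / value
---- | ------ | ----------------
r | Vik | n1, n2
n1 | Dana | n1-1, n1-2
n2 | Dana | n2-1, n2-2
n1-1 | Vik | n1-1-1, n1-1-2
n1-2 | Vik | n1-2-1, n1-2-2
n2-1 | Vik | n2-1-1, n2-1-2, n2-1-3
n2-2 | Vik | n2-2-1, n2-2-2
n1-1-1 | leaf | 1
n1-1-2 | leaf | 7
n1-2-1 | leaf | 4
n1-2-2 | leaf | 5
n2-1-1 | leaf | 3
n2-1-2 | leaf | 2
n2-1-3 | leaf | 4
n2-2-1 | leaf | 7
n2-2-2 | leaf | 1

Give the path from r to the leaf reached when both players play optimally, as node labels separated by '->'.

n1-1 (Vik): min(1, 7) = 1
n1-2 (Vik): min(4, 5) = 4
n1 (Dana): max(1, 4) = 4
n2-1 (Vik): min(3, 2, 4) = 2
n2-2 (Vik): min(7, 1) = 1
n2 (Dana): max(2, 1) = 2
r (Vik): min(4, 2) = 2
At r, Vik picks n2 (lowest: 2).
At n2, Dana picks n2-1 (highest: 2).
At n2-1, Vik picks n2-1-2 (lowest: 2).
Terminal value 2.

r -> n2 -> n2-1 -> n2-1-2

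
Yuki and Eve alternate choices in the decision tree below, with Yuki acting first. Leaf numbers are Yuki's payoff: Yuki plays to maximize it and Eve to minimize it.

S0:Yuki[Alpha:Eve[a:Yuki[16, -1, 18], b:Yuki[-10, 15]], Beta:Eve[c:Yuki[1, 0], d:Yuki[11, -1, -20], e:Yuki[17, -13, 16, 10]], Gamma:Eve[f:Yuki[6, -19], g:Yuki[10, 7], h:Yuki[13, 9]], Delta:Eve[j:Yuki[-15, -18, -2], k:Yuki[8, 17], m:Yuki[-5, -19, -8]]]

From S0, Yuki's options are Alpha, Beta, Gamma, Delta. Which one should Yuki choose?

a (Yuki): max(16, -1, 18) = 18
b (Yuki): max(-10, 15) = 15
Alpha (Eve): min(18, 15) = 15
c (Yuki): max(1, 0) = 1
d (Yuki): max(11, -1, -20) = 11
e (Yuki): max(17, -13, 16, 10) = 17
Beta (Eve): min(1, 11, 17) = 1
f (Yuki): max(6, -19) = 6
g (Yuki): max(10, 7) = 10
h (Yuki): max(13, 9) = 13
Gamma (Eve): min(6, 10, 13) = 6
j (Yuki): max(-15, -18, -2) = -2
k (Yuki): max(8, 17) = 17
m (Yuki): max(-5, -19, -8) = -5
Delta (Eve): min(-2, 17, -5) = -5
S0 (Yuki): max(15, 1, 6, -5) = 15
Yuki at S0 wants the highest of {Alpha=15, Beta=1, Gamma=6, Delta=-5}, so chooses Alpha.

Alpha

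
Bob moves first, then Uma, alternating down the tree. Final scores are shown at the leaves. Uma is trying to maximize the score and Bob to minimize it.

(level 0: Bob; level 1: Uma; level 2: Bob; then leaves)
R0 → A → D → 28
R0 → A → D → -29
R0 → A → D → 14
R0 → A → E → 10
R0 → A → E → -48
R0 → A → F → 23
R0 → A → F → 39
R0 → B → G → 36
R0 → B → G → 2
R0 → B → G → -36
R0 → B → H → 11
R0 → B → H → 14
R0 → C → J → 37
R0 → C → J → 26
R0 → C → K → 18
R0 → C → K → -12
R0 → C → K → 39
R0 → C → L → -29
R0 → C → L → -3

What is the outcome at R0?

D (Bob): min(28, -29, 14) = -29
E (Bob): min(10, -48) = -48
F (Bob): min(23, 39) = 23
A (Uma): max(-29, -48, 23) = 23
G (Bob): min(36, 2, -36) = -36
H (Bob): min(11, 14) = 11
B (Uma): max(-36, 11) = 11
J (Bob): min(37, 26) = 26
K (Bob): min(18, -12, 39) = -12
L (Bob): min(-29, -3) = -29
C (Uma): max(26, -12, -29) = 26
R0 (Bob): min(23, 11, 26) = 11

11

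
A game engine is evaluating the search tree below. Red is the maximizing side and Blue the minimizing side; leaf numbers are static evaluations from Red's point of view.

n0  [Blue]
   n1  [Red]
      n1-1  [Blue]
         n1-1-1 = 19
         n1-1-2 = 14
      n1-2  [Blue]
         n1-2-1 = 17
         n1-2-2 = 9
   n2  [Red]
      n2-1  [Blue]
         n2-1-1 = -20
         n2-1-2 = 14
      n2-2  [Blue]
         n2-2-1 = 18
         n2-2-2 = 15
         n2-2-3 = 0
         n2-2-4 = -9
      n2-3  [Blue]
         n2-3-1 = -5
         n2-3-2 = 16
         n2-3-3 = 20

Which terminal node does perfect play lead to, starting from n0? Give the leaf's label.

n1-1 (Blue): min(19, 14) = 14
n1-2 (Blue): min(17, 9) = 9
n1 (Red): max(14, 9) = 14
n2-1 (Blue): min(-20, 14) = -20
n2-2 (Blue): min(18, 15, 0, -9) = -9
n2-3 (Blue): min(-5, 16, 20) = -5
n2 (Red): max(-20, -9, -5) = -5
n0 (Blue): min(14, -5) = -5
At n0, Blue picks n2 (lowest: -5).
At n2, Red picks n2-3 (highest: -5).
At n2-3, Blue picks n2-3-1 (lowest: -5).
Terminal value -5.

n2-3-1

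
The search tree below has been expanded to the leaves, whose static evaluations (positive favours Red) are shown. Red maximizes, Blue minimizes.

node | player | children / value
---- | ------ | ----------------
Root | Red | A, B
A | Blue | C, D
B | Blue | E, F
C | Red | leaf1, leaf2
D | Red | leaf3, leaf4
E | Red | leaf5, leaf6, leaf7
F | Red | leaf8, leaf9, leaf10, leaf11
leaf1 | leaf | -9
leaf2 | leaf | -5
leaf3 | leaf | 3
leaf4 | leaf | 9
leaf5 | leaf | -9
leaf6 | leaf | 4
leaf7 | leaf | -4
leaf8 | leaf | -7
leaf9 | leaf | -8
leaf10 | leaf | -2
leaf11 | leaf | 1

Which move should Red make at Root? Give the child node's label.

C (Red): max(-9, -5) = -5
D (Red): max(3, 9) = 9
A (Blue): min(-5, 9) = -5
E (Red): max(-9, 4, -4) = 4
F (Red): max(-7, -8, -2, 1) = 1
B (Blue): min(4, 1) = 1
Root (Red): max(-5, 1) = 1
Red at Root wants the highest of {A=-5, B=1}, so chooses B.

B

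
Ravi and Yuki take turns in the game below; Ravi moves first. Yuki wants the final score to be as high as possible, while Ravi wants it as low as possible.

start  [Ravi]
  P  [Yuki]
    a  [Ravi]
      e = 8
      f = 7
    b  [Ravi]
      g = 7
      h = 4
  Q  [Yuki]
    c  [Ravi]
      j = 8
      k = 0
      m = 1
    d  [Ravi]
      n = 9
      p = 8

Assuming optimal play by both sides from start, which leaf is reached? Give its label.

a (Ravi): min(8, 7) = 7
b (Ravi): min(7, 4) = 4
P (Yuki): max(7, 4) = 7
c (Ravi): min(8, 0, 1) = 0
d (Ravi): min(9, 8) = 8
Q (Yuki): max(0, 8) = 8
start (Ravi): min(7, 8) = 7
At start, Ravi picks P (lowest: 7).
At P, Yuki picks a (highest: 7).
At a, Ravi picks f (lowest: 7).
Terminal value 7.

f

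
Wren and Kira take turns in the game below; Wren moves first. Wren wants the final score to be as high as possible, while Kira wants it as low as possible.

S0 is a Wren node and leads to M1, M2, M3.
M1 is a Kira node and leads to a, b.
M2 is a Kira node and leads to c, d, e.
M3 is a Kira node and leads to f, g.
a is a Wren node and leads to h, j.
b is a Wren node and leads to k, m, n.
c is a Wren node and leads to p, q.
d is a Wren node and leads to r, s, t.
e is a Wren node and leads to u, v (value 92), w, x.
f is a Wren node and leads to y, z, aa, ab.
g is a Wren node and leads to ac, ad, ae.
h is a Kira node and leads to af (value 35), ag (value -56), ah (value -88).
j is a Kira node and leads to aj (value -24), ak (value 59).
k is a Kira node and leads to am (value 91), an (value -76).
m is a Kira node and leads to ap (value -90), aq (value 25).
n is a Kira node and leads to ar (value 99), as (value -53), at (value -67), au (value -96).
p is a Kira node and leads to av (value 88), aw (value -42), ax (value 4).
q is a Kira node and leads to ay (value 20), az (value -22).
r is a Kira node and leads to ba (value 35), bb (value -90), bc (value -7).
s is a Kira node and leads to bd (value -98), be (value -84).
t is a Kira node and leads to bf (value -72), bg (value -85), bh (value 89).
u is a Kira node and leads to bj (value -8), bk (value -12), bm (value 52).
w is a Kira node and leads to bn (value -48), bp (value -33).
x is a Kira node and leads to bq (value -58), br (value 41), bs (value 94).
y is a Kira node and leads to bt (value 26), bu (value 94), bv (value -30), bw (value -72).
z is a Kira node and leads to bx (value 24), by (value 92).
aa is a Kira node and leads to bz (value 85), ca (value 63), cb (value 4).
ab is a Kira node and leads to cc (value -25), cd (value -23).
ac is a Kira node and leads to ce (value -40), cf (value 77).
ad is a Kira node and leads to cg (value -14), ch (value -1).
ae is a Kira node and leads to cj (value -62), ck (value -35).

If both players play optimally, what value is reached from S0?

h (Kira): min(35, -56, -88) = -88
j (Kira): min(-24, 59) = -24
a (Wren): max(-88, -24) = -24
k (Kira): min(91, -76) = -76
m (Kira): min(-90, 25) = -90
n (Kira): min(99, -53, -67, -96) = -96
b (Wren): max(-76, -90, -96) = -76
M1 (Kira): min(-24, -76) = -76
p (Kira): min(88, -42, 4) = -42
q (Kira): min(20, -22) = -22
c (Wren): max(-42, -22) = -22
r (Kira): min(35, -90, -7) = -90
s (Kira): min(-98, -84) = -98
t (Kira): min(-72, -85, 89) = -85
d (Wren): max(-90, -98, -85) = -85
u (Kira): min(-8, -12, 52) = -12
w (Kira): min(-48, -33) = -48
x (Kira): min(-58, 41, 94) = -58
e (Wren): max(-12, 92, -48, -58) = 92
M2 (Kira): min(-22, -85, 92) = -85
y (Kira): min(26, 94, -30, -72) = -72
z (Kira): min(24, 92) = 24
aa (Kira): min(85, 63, 4) = 4
ab (Kira): min(-25, -23) = -25
f (Wren): max(-72, 24, 4, -25) = 24
ac (Kira): min(-40, 77) = -40
ad (Kira): min(-14, -1) = -14
ae (Kira): min(-62, -35) = -62
g (Wren): max(-40, -14, -62) = -14
M3 (Kira): min(24, -14) = -14
S0 (Wren): max(-76, -85, -14) = -14

-14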